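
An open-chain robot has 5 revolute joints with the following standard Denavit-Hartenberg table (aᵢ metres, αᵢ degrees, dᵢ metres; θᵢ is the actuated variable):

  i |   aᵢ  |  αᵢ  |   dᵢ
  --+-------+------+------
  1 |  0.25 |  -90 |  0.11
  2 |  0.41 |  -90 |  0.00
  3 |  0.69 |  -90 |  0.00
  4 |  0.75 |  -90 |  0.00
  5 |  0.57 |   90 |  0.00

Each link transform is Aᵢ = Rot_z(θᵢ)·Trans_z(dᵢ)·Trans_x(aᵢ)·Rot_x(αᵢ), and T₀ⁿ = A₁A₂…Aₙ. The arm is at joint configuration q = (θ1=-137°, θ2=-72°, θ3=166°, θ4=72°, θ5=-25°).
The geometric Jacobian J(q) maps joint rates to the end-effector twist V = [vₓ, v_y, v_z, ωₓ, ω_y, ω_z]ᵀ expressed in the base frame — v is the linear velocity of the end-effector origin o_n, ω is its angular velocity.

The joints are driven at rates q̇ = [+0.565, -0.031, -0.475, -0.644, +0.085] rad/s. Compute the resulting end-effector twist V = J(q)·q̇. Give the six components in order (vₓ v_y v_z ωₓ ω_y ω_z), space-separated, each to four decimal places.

o_n = [0.7937, 0.7782, -0.1812]
J₁: ẑ×o_n = [-0.7782, 0.7937, 0.0000], ω = ẑ
J2: z=[0.6820, -0.7314, 0.0000] o=[-0.1828, -0.1705, 0.1100] → [0.2129, 0.1986, 1.3612, 0.6820, -0.7314, 0.0000]
J3: z=[-0.6956, -0.6486, -0.3090] o=[-0.2755, -0.2569, 0.4999] → [0.7617, -0.8041, -0.0265, -0.6956, -0.6486, -0.3090]
J4: z=[0.7164, -0.6586, -0.2301] o=[-0.2380, 0.0063, -0.1368] → [0.2068, -0.2056, 1.2326, 0.7164, -0.6586, -0.2301]
J5: z=[0.1633, -0.1623, 0.9731] o=[0.2707, 0.5573, -0.1303] → [-0.2067, 0.5172, 0.1210, 0.1633, -0.1623, 0.9731]
V = J·q̇ = [-0.9589, 1.0006, -0.8131, -0.1382, 0.7411, 0.9427]

-0.9589 1.0006 -0.8131 -0.1382 0.7411 0.9427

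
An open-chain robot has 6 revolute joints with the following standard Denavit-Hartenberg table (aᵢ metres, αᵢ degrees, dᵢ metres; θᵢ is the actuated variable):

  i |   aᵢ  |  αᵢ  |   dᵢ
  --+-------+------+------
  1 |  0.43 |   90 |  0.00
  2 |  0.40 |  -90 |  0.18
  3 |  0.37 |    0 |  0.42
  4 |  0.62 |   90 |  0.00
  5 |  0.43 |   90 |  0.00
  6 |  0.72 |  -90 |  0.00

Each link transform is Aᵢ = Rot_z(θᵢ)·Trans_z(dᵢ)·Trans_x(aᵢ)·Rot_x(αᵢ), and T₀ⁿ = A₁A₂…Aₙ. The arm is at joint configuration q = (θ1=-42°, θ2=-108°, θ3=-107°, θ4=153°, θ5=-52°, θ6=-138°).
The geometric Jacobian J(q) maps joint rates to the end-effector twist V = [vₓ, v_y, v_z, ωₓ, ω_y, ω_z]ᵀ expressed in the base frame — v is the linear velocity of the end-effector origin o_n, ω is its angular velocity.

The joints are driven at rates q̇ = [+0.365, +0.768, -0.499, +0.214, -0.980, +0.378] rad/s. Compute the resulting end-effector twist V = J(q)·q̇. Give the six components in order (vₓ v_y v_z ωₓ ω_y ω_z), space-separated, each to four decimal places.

o_n = [0.7329, -0.3904, -0.4702]
J₁: ẑ×o_n = [0.3904, 0.7329, -0.0000], ω = ẑ
J2: z=[-0.6691, -0.7431, 0.0000] o=[0.3196, -0.2877, 0.0000] → [0.3494, -0.3146, 0.3759, -0.6691, -0.7431, 0.0000]
J3: z=[0.7068, -0.6364, -0.3090] o=[0.1073, -0.3388, -0.3804] → [0.0412, -0.1299, 0.3617, 0.7068, -0.6364, -0.3090]
J4: z=[0.7068, -0.6364, -0.3090] o=[0.1922, -0.8914, -0.4073] → [0.1948, -0.1227, 0.6982, 0.7068, -0.6364, -0.3090]
J5: z=[-0.6300, -0.3675, -0.6841] o=[0.3917, -0.4709, -0.8169] → [-0.0724, -0.0150, 0.0747, -0.6300, -0.3675, -0.6841]
J6: z=[-0.6887, -0.1426, 0.7109] o=[0.2374, -0.0757, -0.8871] → [0.1642, 0.6394, 0.2874, -0.6887, -0.1426, 0.7109]
V = J·q̇ = [0.5650, 0.3208, 0.2931, -0.3582, -0.0831, 1.3922]

0.5650 0.3208 0.2931 -0.3582 -0.0831 1.3922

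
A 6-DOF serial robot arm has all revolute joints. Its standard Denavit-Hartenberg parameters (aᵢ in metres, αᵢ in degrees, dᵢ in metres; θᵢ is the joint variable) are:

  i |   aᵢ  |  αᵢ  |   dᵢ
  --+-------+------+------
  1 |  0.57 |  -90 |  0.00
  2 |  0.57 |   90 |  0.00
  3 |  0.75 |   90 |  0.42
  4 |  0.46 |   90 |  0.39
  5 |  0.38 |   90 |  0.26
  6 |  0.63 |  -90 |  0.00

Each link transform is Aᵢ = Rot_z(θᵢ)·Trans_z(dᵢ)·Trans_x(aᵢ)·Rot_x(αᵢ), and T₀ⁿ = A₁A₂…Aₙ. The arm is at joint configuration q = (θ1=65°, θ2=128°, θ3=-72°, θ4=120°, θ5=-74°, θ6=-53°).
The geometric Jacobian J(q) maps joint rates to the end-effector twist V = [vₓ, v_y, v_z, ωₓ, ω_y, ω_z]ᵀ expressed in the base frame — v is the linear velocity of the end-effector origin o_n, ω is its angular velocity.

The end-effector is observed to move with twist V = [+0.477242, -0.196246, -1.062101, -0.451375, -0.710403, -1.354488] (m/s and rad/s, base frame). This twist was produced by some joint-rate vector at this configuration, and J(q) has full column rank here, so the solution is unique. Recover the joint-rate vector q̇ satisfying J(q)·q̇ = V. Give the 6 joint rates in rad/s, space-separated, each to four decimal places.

o_n = [0.3658, 0.5721, -1.2942]
J₁: ẑ×o_n = [-0.5721, 0.3658, 0.0000], ω = ẑ
J2: z=[-0.9063, 0.4226, 0.0000] o=[0.2409, 0.5166, 0.0000] → [-0.5470, -1.1730, -0.1031, -0.9063, 0.4226, 0.0000]
J3: z=[0.3330, 0.7142, -0.6157] o=[0.0926, 0.1985, -0.4492] → [-0.3736, 0.1132, -0.0708, 0.3330, 0.7142, -0.6157]
J4: z=[0.5275, 0.4001, 0.7494] o=[0.8186, 0.0677, -0.8904] → [-0.5395, -0.1263, 0.4472, 0.5275, 0.4001, 0.7494]
J5: z=[0.8434, -0.1403, -0.5187] o=[0.9773, 0.6404, -0.7873] → [0.0357, 0.7446, -0.1434, 0.8434, -0.1403, -0.5187]
J6: z=[-0.0470, -0.9809, 0.1889] o=[0.9931, 0.5526, -1.2391] → [0.0504, -0.1211, -0.6162, -0.0470, -0.9809, 0.1889]
q̇ = J⁺·V = [-0.3940, 0.0070, 0.8340, -0.9740, -0.1940, 0.9650]

-0.3940 0.0070 0.8340 -0.9740 -0.1940 0.9650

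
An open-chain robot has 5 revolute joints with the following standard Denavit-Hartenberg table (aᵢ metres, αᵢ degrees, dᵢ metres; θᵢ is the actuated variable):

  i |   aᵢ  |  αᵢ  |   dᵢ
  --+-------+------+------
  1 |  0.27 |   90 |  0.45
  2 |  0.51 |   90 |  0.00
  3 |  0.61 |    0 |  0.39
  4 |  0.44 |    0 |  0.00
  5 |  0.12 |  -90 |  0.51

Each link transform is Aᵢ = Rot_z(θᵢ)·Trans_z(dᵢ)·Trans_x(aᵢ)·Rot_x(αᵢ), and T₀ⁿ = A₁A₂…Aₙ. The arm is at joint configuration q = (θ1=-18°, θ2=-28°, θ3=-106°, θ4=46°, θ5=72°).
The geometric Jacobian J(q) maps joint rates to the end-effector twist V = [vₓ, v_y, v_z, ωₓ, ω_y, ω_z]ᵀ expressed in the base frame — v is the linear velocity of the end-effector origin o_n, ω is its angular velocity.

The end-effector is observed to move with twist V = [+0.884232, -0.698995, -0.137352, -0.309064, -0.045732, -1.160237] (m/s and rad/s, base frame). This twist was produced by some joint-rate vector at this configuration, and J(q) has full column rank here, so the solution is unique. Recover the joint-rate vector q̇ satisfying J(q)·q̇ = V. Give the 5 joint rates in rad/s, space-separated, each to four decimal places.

o_n = [0.7166, 0.7581, -0.6635]
J₁: ẑ×o_n = [-0.7581, 0.7166, 0.0000], ω = ẑ
J2: z=[-0.3090, -0.9511, 0.0000] o=[0.2568, -0.0834, 0.4500] → [1.0590, -0.3441, 0.1772, -0.3090, -0.9511, 0.0000]
J3: z=[-0.4465, 0.1451, -0.8829] o=[0.6850, -0.2226, 0.2106] → [0.7391, -0.4181, -0.4425, -0.4465, 0.1451, -0.8829]
J4: z=[-0.4465, 0.1451, -0.8829] o=[0.5509, 0.4375, -0.0548] → [0.1948, -0.4180, -0.1672, -0.4465, 0.1451, -0.8829]
J5: z=[-0.4465, 0.1451, -0.8829] o=[0.8534, 0.7399, -0.1581] → [-0.0572, -0.1048, 0.0117, -0.4465, 0.1451, -0.8829]
q̇ = J⁺·V = [-0.6340, 0.1390, 0.3350, 0.0940, 0.1670]

-0.6340 0.1390 0.3350 0.0940 0.1670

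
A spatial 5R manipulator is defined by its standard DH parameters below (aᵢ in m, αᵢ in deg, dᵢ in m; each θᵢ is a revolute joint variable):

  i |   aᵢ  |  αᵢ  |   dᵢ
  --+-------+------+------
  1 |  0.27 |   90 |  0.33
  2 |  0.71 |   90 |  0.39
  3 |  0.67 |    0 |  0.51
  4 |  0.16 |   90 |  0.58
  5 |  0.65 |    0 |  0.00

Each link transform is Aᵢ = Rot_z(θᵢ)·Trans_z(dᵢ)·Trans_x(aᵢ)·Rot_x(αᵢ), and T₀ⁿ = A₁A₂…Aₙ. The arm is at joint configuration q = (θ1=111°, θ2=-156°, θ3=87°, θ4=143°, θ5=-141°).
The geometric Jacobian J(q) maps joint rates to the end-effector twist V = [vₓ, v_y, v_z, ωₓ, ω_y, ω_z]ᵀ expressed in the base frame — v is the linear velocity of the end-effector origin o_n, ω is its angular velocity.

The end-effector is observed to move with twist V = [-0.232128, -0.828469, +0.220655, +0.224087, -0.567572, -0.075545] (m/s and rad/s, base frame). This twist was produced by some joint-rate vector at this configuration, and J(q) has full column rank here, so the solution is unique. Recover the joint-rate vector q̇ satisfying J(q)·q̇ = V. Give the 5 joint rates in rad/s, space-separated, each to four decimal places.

o_n = [1.5546, -0.3569, 0.5588]
J₁: ẑ×o_n = [0.3569, 1.5546, -0.0000], ω = ẑ
J2: z=[0.9336, 0.3584, 0.0000] o=[-0.0968, 0.2521, 0.3300] → [0.0820, -0.2136, -1.1603, 0.9336, 0.3584, 0.0000]
J3: z=[0.1458, -0.3797, 0.9135] o=[0.4998, -0.2137, 0.0412] → [-0.0658, 0.8882, 0.3797, 0.1458, -0.3797, 0.9135]
J4: z=[0.1458, -0.3797, 0.9135] o=[1.2102, -0.1975, 0.4929] → [0.1206, 0.3050, 0.1075, 0.1458, -0.3797, 0.9135]
J5: z=[0.3493, 0.8837, 0.3116] o=[1.1467, -0.3739, 1.0646] → [-0.4523, 0.3038, -0.3545, 0.3493, 0.8837, 0.3116]
q̇ = J⁺·V = [-0.9620, 0.1710, 0.7870, 0.2710, -0.2570]

-0.9620 0.1710 0.7870 0.2710 -0.2570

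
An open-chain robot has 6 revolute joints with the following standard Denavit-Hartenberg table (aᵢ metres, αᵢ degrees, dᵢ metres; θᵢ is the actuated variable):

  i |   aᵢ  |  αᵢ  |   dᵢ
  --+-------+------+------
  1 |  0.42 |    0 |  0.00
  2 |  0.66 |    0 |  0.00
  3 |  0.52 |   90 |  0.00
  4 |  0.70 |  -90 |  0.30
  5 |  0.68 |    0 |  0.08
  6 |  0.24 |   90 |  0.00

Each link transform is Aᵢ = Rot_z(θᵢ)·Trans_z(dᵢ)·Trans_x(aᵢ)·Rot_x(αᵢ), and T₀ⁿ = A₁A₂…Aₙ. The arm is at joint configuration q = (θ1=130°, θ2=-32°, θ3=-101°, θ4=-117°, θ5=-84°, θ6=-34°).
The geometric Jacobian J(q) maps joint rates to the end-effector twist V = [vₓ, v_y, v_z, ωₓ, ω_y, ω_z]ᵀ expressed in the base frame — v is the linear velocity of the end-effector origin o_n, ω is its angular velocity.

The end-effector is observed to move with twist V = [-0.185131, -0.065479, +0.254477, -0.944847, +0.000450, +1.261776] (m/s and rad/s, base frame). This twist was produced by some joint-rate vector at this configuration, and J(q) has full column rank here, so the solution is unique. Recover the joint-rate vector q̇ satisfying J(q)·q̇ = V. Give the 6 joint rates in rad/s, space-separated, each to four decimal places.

o_n = [-0.1320, -0.2265, -0.6230]
J₁: ẑ×o_n = [0.2265, -0.1320, 0.0000], ω = ẑ
J2: z=[0.0000, 0.0000, 1.0000] o=[-0.2700, 0.3217, 0.0000] → [0.5483, 0.1379, -0.0000, 0.0000, 0.0000, 1.0000]
J3: z=[0.0000, 0.0000, 1.0000] o=[-0.3618, 0.9753, 0.0000] → [1.2019, 0.2298, -0.0000, 0.0000, 0.0000, 1.0000]
J4: z=[-0.0523, -0.9986, 0.0000] o=[0.1575, 0.9481, 0.0000] → [0.6221, -0.0326, -0.2276, -0.0523, -0.9986, 0.0000]
J5: z=[0.8898, -0.0466, -0.4540] o=[-0.1756, 0.6651, -0.6237] → [-0.4049, -0.0204, -0.7914, 0.8898, -0.0466, -0.4540]
J6: z=[0.8898, -0.0466, -0.4540] o=[-0.1720, -0.0122, -0.7234] → [-0.1020, -0.1075, -0.1888, 0.8898, -0.0466, -0.4540]
q̇ = J⁺·V = [0.7370, 0.8820, -0.8380, 0.0490, -0.1090, -0.9500]

0.7370 0.8820 -0.8380 0.0490 -0.1090 -0.9500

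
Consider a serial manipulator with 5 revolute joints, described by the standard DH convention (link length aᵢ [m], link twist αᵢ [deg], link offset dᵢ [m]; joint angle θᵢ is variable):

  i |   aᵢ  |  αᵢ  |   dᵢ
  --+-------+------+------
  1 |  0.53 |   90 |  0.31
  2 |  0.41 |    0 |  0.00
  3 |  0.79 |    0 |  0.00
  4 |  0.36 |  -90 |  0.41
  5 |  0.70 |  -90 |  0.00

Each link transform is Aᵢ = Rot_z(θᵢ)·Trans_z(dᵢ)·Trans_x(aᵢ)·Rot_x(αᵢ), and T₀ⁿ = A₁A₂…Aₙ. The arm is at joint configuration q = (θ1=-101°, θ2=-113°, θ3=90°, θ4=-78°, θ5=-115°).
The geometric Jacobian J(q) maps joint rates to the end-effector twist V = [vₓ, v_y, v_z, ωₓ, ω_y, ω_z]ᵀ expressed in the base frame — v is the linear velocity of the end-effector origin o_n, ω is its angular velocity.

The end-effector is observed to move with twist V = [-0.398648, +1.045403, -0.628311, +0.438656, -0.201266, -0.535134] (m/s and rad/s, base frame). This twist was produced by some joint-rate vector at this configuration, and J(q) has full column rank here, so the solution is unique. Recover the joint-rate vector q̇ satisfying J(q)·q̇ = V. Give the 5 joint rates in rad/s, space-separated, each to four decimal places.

o_n = [-1.2322, -0.8655, -0.4391]
J₁: ẑ×o_n = [0.8655, -1.2322, 0.0000], ω = ẑ
J2: z=[-0.9816, 0.1908, 0.0000] o=[-0.1011, -0.5203, 0.3100] → [-0.1429, -0.7353, 0.5548, -0.9816, 0.1908, 0.0000]
J3: z=[-0.9816, 0.1908, 0.0000] o=[-0.0706, -0.3630, -0.0674] → [-0.0709, -0.3648, 0.7150, -0.9816, 0.1908, 0.0000]
J4: z=[-0.9816, 0.1908, 0.0000] o=[-0.2093, -1.0768, -0.3761] → [-0.0120, -0.0618, -0.0122, -0.9816, 0.1908, 0.0000]
J5: z=[-0.1873, -0.9636, -0.1908] o=[-0.5987, -0.9312, -0.7295] → [-0.2673, 0.1753, -0.6228, -0.1873, -0.9636, -0.1908]
q̇ = J⁺·V = [-0.5130, -0.2970, -0.5410, 0.3690, 0.1160]

-0.5130 -0.2970 -0.5410 0.3690 0.1160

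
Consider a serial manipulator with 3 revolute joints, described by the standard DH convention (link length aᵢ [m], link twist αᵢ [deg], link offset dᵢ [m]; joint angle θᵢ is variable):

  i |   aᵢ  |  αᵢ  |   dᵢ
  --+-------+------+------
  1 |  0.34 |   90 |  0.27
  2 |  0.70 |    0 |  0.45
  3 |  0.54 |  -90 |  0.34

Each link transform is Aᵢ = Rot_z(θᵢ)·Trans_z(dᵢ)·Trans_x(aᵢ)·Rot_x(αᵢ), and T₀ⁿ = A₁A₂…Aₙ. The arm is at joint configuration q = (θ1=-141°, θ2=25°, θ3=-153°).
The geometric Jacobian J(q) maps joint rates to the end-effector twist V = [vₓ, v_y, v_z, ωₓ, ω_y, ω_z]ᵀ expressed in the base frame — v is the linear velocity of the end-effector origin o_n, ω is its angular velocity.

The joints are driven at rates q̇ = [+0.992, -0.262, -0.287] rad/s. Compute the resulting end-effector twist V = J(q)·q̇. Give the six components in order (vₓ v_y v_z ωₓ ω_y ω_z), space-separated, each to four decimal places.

o_n = [-0.9961, 0.2099, 0.1403]
J₁: ẑ×o_n = [-0.2099, -0.9961, 0.0000], ω = ẑ
J2: z=[-0.6293, 0.7771, 0.0000] o=[-0.2642, -0.2140, 0.2700] → [-0.1008, -0.0816, 0.3020, -0.6293, 0.7771, 0.0000]
J3: z=[-0.6293, 0.7771, 0.0000] o=[-1.0405, -0.2635, 0.5658] → [-0.3307, -0.2678, -0.3325, -0.6293, 0.7771, 0.0000]
V = J·q̇ = [-0.0870, -0.8898, 0.0163, 0.3455, -0.4267, 0.9920]

-0.0870 -0.8898 0.0163 0.3455 -0.4267 0.9920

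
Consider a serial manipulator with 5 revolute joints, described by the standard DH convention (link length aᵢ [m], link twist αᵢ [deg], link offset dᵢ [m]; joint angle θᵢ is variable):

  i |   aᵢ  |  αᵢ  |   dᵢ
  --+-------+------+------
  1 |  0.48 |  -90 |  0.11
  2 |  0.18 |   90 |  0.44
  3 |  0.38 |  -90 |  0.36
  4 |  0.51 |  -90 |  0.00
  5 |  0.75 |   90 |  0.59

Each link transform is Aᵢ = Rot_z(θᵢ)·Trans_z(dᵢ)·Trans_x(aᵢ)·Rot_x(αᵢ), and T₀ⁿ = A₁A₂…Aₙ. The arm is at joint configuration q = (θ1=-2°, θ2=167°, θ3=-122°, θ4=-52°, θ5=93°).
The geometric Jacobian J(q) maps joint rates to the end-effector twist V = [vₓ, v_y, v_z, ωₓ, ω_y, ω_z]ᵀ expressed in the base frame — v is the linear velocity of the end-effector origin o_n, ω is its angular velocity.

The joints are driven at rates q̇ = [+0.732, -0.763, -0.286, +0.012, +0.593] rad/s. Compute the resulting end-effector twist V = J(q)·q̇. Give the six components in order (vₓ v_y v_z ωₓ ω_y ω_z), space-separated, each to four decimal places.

0.1609 1.7340 1.1977 0.0442 -1.1679 1.4198

o_n = [1.5868, -0.1809, -0.0106]
J₁: ẑ×o_n = [0.1809, 1.5868, -0.0000], ω = ẑ
J2: z=[0.0349, 0.9994, 0.0000] o=[0.4797, -0.0168, 0.1100] → [-0.1206, 0.0042, -1.1121, 0.0349, 0.9994, 0.0000]
J3: z=[0.2248, -0.0079, -0.9744] o=[0.3198, 0.4291, 0.0695] → [-0.5938, -1.2165, -0.1272, 0.2248, -0.0079, -0.9744]
J4: z=[-0.8443, -0.5008, -0.1908] o=[0.5856, 0.0974, -0.2360] → [-0.1659, -0.0008, 0.7363, -0.8443, -0.5008, -0.1908]
J5: z=[0.2449, -0.6772, 0.6938] o=[0.8286, -0.1776, -0.5901] → [-0.3901, 0.3841, 0.5126, 0.2449, -0.6772, 0.6938]
V = J·q̇ = [0.1609, 1.7340, 1.1977, 0.0442, -1.1679, 1.4198]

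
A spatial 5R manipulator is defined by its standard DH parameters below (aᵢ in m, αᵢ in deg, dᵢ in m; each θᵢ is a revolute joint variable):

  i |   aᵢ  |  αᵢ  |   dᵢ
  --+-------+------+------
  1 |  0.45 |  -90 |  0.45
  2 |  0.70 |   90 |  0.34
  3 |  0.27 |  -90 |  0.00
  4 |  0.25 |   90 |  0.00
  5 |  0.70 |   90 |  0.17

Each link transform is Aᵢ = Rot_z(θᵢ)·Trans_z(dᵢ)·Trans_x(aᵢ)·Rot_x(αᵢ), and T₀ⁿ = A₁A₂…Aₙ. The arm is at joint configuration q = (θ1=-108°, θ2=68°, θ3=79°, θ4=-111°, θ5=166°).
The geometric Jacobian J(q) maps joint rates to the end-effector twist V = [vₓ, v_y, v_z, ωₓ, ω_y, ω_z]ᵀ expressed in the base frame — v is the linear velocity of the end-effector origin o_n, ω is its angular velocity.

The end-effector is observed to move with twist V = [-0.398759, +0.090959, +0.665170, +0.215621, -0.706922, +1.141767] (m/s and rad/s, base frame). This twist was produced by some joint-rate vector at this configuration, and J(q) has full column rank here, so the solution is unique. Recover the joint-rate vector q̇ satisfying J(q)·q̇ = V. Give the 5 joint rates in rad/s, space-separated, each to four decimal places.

0.0990 -0.3870 0.7010 0.8810 -0.7010

o_n = [0.5271, -0.4246, -0.2647]
J₁: ẑ×o_n = [0.4246, 0.5271, -0.0000], ω = ẑ
J2: z=[0.9511, -0.3090, 0.0000] o=[-0.1391, -0.4280, 0.4500] → [0.2209, 0.6797, 0.2091, 0.9511, -0.3090, 0.0000]
J3: z=[-0.2865, -0.8818, 0.3746] o=[0.1033, -0.7824, -0.1990] → [-0.0761, 0.1400, 0.2712, -0.2865, -0.8818, 0.3746]
J4: z=[0.2951, 0.2908, 0.9101] o=[0.3494, -0.8827, -0.2468] → [-0.4222, 0.1671, 0.0835, 0.2951, 0.2908, 0.9101]
J5: z=[-0.7483, 0.6627, 0.0309] o=[0.2008, -1.0552, -0.1435] → [-0.0998, -0.0806, -0.6881, -0.7483, 0.6627, 0.0309]
q̇ = J⁺·V = [0.0990, -0.3870, 0.7010, 0.8810, -0.7010]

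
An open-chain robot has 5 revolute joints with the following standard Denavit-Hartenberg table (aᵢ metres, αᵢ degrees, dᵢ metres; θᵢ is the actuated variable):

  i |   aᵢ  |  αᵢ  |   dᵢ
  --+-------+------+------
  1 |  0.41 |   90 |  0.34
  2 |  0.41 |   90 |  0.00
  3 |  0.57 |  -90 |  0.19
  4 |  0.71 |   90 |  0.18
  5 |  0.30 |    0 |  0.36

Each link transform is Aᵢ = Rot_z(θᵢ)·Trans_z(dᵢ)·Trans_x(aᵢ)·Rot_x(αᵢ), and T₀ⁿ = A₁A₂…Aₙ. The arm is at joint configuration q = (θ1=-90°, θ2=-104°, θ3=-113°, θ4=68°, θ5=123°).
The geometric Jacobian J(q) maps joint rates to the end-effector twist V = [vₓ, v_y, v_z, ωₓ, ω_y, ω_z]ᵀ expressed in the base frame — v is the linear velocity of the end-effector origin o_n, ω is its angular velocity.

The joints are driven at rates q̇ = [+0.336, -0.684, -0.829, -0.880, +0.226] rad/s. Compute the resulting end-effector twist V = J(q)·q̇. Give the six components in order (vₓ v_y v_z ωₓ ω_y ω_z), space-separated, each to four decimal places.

o_n = [1.1891, -0.4960, -0.0670]
J₁: ẑ×o_n = [0.4960, 1.1891, -0.0000], ω = ẑ
J2: z=[-1.0000, -0.0000, 0.0000] o=[0.0000, -0.4100, 0.3400] → [0.0000, -0.4070, 0.0860, -1.0000, -0.0000, 0.0000]
J3: z=[-0.0000, 0.9703, 0.2419] o=[-0.0000, -0.3108, -0.0578] → [0.0359, 0.2877, -1.1537, -0.0000, 0.9703, 0.2419]
J4: z=[0.3907, 0.2227, -0.8932] o=[0.5247, -0.1803, 0.2042] → [-0.3424, -0.4874, -0.2713, 0.3907, 0.2227, -0.8932]
J5: z=[0.8535, 0.2758, 0.4421] o=[0.8398, -0.8041, -0.0149] → [-0.1506, 0.1989, 0.1666, 0.8535, 0.2758, 0.4421]
V = J·q̇ = [0.4042, 0.9133, 1.1740, 0.5330, -0.9380, 1.0214]

0.4042 0.9133 1.1740 0.5330 -0.9380 1.0214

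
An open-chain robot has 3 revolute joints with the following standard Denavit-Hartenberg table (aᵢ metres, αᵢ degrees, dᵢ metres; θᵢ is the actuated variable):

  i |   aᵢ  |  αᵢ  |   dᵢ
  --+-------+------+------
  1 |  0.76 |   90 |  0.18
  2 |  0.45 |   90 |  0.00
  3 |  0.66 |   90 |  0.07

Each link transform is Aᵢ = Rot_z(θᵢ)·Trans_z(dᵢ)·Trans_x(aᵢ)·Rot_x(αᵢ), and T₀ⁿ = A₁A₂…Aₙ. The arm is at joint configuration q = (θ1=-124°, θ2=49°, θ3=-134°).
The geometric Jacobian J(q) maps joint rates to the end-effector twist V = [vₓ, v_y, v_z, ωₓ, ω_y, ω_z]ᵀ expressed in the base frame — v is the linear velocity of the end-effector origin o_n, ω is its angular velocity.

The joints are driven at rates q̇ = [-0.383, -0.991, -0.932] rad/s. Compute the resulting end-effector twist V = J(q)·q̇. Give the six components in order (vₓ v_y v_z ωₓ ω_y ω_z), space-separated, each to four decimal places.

-0.5209 0.5447 -0.3808 1.2149 0.0290 0.2284

o_n = [-0.0578, -0.9347, 0.1277]
J₁: ẑ×o_n = [0.9347, -0.0578, 0.0000], ω = ẑ
J2: z=[-0.8290, 0.5592, 0.0000] o=[-0.4250, -0.6301, 0.1800] → [-0.0293, -0.0434, 0.0473, -0.8290, 0.5592, 0.0000]
J3: z=[-0.4220, -0.6257, -0.6561] o=[-0.5901, -0.8748, 0.5196] → [0.2059, -0.5146, 0.3583, -0.4220, -0.6257, -0.6561]
V = J·q̇ = [-0.5209, 0.5447, -0.3808, 1.2149, 0.0290, 0.2284]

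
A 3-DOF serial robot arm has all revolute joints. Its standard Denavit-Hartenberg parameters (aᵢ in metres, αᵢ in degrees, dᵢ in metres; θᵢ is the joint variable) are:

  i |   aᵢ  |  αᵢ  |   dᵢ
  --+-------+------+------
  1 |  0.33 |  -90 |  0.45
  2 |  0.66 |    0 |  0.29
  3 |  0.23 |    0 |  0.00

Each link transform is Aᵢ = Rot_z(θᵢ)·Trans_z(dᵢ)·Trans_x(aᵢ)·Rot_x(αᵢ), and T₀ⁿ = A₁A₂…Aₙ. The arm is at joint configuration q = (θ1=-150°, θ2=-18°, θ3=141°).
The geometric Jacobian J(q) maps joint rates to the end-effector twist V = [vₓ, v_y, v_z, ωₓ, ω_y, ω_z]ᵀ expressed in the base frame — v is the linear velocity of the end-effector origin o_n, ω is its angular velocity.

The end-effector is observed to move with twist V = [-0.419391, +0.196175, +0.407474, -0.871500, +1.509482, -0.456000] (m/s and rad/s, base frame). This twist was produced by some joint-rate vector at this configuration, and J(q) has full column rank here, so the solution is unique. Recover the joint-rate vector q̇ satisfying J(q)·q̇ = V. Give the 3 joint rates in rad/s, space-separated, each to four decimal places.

-0.4560 -0.9970 -0.7460

o_n = [-0.5759, -0.6674, 0.4611]
J₁: ẑ×o_n = [0.6674, -0.5759, 0.0000], ω = ẑ
J2: z=[0.5000, -0.8660, 0.0000] o=[-0.2858, -0.1650, 0.4500] → [-0.0096, -0.0055, -0.5024, 0.5000, -0.8660, 0.0000]
J3: z=[0.5000, -0.8660, 0.0000] o=[-0.6844, -0.7300, 0.6540] → [0.1671, 0.0964, 0.1253, 0.5000, -0.8660, 0.0000]
q̇ = J⁺·V = [-0.4560, -0.9970, -0.7460]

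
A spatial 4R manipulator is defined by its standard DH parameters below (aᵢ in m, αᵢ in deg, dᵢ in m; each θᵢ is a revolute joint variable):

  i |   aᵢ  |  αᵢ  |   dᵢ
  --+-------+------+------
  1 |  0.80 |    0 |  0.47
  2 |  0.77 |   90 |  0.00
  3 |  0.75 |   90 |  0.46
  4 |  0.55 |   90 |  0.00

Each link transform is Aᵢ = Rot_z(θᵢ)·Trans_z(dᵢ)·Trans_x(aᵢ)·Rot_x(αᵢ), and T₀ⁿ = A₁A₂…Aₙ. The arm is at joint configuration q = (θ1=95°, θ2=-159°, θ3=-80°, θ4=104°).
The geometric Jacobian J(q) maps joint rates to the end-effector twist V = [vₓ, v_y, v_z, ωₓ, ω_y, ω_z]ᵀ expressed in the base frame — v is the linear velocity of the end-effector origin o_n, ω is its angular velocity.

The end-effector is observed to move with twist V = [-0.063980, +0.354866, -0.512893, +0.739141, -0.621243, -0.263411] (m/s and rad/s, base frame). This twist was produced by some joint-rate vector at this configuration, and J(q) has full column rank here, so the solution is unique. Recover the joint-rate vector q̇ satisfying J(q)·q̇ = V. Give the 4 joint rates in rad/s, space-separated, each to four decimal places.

-0.7830 0.3640 -0.3920 -0.8960

o_n = [-0.5783, -0.4270, -0.1376]
J₁: ẑ×o_n = [0.4270, -0.5783, 0.0000], ω = ẑ
J2: z=[0.0000, 0.0000, 1.0000] o=[-0.0697, 0.7970, 0.4700] → [1.2240, -0.5086, 0.0000, 0.0000, 0.0000, 1.0000]
J3: z=[-0.8988, -0.4384, 0.0000] o=[0.2678, 0.1049, 0.4700] → [0.2663, -0.5461, 0.1071, -0.8988, -0.4384, 0.0000]
J4: z=[-0.4317, 0.8851, -0.1736] o=[-0.0885, -0.2138, -0.2686] → [0.0790, 0.1416, 0.5256, -0.4317, 0.8851, -0.1736]
q̇ = J⁺·V = [-0.7830, 0.3640, -0.3920, -0.8960]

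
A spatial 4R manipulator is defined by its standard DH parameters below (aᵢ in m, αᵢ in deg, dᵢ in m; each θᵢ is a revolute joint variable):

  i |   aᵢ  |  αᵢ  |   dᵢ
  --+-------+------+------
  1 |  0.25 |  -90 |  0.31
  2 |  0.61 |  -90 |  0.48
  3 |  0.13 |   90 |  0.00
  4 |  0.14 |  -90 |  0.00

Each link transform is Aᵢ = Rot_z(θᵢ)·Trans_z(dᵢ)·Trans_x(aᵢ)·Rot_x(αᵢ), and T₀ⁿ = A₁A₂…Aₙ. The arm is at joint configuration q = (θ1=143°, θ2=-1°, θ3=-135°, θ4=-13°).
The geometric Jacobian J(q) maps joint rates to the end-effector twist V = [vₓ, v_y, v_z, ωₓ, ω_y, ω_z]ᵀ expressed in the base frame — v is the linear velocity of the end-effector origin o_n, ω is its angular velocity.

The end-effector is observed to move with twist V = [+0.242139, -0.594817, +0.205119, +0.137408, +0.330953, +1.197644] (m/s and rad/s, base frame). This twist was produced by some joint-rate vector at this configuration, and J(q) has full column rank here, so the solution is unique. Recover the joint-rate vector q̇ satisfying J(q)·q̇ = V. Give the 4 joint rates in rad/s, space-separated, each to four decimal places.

o_n = [-0.9381, -0.1300, 0.3488]
J₁: ẑ×o_n = [0.1300, -0.9381, 0.0000], ω = ẑ
J2: z=[-0.6018, -0.7986, 0.0000] o=[-0.1997, 0.1505, 0.3100] → [-0.0310, 0.0234, -0.4210, -0.6018, -0.7986, 0.0000]
J3: z=[-0.0139, 0.0105, -0.9998] o=[-0.9756, 0.1342, 0.3206] → [-0.2638, -0.0371, 0.0033, -0.0139, 0.0105, -0.9998]
J4: z=[0.9902, 0.1392, -0.0123] o=[-0.9575, 0.0054, 0.3190] → [0.0025, -0.0298, -0.1368, 0.9902, 0.1392, -0.0123]
q̇ = J⁺·V = [0.6490, -0.4460, -0.5470, -0.1400]

0.6490 -0.4460 -0.5470 -0.1400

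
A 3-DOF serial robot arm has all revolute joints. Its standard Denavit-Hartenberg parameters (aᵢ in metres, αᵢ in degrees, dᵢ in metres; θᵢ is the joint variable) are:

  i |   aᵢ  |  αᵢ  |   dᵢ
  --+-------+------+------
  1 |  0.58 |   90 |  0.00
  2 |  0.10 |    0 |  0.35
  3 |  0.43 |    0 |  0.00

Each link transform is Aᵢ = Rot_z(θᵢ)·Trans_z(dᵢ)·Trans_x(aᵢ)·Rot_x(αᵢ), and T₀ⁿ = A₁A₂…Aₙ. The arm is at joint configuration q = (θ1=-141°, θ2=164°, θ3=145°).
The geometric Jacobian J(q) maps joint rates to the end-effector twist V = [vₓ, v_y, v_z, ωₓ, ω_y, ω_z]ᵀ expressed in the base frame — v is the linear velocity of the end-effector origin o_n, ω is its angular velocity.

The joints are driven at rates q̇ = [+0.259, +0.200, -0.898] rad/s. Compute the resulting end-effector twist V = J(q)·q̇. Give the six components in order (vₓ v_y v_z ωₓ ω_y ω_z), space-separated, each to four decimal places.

o_n = [-0.8066, -0.2028, -0.3066]
J₁: ẑ×o_n = [0.2028, -0.8066, 0.0000], ω = ẑ
J2: z=[-0.6293, 0.7771, 0.0000] o=[-0.4507, -0.3650, 0.0000] → [-0.2383, -0.1930, 0.1745, -0.6293, 0.7771, 0.0000]
J3: z=[-0.6293, 0.7771, 0.0000] o=[-0.5963, -0.0325, 0.0276] → [-0.2597, -0.2103, 0.2706, -0.6293, 0.7771, 0.0000]
V = J·q̇ = [0.2381, -0.0587, -0.2081, 0.4393, -0.5424, 0.2590]

0.2381 -0.0587 -0.2081 0.4393 -0.5424 0.2590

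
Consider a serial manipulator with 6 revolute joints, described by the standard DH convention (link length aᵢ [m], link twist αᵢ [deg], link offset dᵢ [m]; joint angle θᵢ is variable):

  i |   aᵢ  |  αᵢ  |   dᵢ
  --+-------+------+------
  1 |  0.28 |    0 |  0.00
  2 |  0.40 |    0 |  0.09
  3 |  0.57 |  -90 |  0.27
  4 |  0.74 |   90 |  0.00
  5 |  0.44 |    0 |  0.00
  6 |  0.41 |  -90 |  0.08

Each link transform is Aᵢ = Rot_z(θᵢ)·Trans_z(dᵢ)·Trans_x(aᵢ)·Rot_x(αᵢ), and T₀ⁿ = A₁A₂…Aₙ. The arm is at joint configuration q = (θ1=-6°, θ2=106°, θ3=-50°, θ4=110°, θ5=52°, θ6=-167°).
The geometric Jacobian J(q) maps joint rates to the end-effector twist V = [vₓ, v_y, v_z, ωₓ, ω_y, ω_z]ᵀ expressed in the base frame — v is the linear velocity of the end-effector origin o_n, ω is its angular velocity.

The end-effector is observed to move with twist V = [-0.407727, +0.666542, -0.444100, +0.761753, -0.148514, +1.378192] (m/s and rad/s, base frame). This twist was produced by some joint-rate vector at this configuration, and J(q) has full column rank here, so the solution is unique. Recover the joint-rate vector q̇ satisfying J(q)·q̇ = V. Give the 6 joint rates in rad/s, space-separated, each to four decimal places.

o_n = [0.4586, 0.6234, -0.4545]
J₁: ẑ×o_n = [-0.6234, 0.4586, 0.0000], ω = ẑ
J2: z=[0.0000, 0.0000, 1.0000] o=[0.2785, -0.0293, 0.0000] → [-0.6527, 0.1801, 0.0000, 0.0000, 0.0000, 1.0000]
J3: z=[0.0000, 0.0000, 1.0000] o=[0.2090, 0.3647, 0.0900] → [-0.2588, 0.2496, 0.0000, 0.0000, 0.0000, 1.0000]
J4: z=[-0.7660, 0.6428, 0.0000] o=[0.5754, 0.8013, 0.3600] → [-0.5235, -0.6239, 0.2113, -0.7660, 0.6428, 0.0000]
J5: z=[0.6040, 0.7198, -0.3420] o=[0.4127, 0.6074, -0.3354] → [-0.0802, 0.0562, -0.0234, 0.6040, 0.7198, -0.3420]
J6: z=[0.6040, 0.7198, -0.3420] o=[0.0875, 0.7593, -0.5899] → [0.0510, -0.2087, -0.3492, 0.6040, 0.7198, -0.3420]
q̇ = J⁺·V = [0.5840, 0.6180, 0.3130, -0.6790, -0.4940, 0.8940]

0.5840 0.6180 0.3130 -0.6790 -0.4940 0.8940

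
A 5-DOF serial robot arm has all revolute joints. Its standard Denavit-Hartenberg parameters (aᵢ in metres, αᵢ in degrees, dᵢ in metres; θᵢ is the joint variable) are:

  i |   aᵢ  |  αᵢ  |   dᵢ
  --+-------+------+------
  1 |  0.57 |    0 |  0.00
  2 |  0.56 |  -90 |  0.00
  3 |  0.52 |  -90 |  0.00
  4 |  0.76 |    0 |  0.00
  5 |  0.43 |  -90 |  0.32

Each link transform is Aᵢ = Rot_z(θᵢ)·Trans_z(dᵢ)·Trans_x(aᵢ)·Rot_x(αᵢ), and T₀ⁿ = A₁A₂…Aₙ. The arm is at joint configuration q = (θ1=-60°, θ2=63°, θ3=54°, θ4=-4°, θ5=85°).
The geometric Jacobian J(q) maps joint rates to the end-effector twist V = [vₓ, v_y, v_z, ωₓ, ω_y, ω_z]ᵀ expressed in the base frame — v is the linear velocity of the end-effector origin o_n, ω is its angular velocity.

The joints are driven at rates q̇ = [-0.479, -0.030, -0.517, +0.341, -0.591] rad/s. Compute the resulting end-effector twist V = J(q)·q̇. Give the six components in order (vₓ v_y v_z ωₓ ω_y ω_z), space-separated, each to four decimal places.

0.3484 -0.9045 0.1745 0.2290 -0.5057 -0.3621

o_n = [1.3949, -0.8077, -1.2766]
J₁: ẑ×o_n = [0.8077, 1.3949, -0.0000], ω = ẑ
J2: z=[0.0000, 0.0000, 1.0000] o=[0.2850, -0.4936, 0.0000] → [0.3140, 1.1099, -0.0000, 0.0000, 0.0000, 1.0000]
J3: z=[-0.0523, 0.9986, 0.0000] o=[0.8442, -0.4643, 0.0000] → [-1.2748, -0.0668, -0.5319, -0.0523, 0.9986, 0.0000]
J4: z=[-0.8079, -0.0423, -0.5878] o=[1.1495, -0.4483, -0.4207] → [-0.1750, -0.8357, 0.3007, -0.8079, -0.0423, -0.5878]
J5: z=[-0.8079, -0.0423, -0.5878] o=[1.5917, -0.3721, -1.0340] → [-0.2458, -0.0802, 0.3436, -0.8079, -0.0423, -0.5878]
V = J·q̇ = [0.3484, -0.9045, 0.1745, 0.2290, -0.5057, -0.3621]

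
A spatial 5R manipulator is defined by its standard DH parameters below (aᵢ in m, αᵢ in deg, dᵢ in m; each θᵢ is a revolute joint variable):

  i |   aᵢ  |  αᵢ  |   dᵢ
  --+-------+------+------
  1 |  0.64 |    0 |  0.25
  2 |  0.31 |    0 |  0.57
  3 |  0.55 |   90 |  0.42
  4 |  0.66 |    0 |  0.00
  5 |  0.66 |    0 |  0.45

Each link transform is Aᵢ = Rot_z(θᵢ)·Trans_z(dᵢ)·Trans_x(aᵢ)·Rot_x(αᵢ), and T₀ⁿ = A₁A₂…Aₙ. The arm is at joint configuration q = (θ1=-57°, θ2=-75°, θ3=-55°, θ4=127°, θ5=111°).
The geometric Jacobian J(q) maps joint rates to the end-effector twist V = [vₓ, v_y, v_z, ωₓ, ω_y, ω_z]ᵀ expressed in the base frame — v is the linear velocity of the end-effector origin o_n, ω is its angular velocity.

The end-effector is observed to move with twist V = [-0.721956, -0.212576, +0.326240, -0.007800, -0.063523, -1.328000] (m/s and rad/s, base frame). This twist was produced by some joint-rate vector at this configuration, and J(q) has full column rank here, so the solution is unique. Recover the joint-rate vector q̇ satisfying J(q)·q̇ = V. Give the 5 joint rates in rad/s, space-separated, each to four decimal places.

-0.9040 -0.9770 0.5530 -0.7650 0.7010

o_n = [0.3915, -0.3445, 1.2074]
J₁: ẑ×o_n = [0.3445, 0.3915, -0.0000], ω = ẑ
J2: z=[0.0000, 0.0000, 1.0000] o=[0.3486, -0.5367, 0.2500] → [-0.1923, 0.0429, 0.0000, 0.0000, 0.0000, 1.0000]
J3: z=[0.0000, 0.0000, 1.0000] o=[0.1411, -0.7671, 0.8200] → [-0.4226, 0.2503, 0.0000, 0.0000, 0.0000, 1.0000]
J4: z=[0.1219, 0.9925, 0.0000] o=[-0.4048, -0.7001, 1.2400] → [-0.0324, 0.0040, -0.7469, 0.1219, 0.9925, 0.0000]
J5: z=[0.1219, 0.9925, 0.0000] o=[-0.0105, -0.7485, 1.7671] → [-0.5555, 0.0682, -0.3497, 0.1219, 0.9925, 0.0000]
q̇ = J⁺·V = [-0.9040, -0.9770, 0.5530, -0.7650, 0.7010]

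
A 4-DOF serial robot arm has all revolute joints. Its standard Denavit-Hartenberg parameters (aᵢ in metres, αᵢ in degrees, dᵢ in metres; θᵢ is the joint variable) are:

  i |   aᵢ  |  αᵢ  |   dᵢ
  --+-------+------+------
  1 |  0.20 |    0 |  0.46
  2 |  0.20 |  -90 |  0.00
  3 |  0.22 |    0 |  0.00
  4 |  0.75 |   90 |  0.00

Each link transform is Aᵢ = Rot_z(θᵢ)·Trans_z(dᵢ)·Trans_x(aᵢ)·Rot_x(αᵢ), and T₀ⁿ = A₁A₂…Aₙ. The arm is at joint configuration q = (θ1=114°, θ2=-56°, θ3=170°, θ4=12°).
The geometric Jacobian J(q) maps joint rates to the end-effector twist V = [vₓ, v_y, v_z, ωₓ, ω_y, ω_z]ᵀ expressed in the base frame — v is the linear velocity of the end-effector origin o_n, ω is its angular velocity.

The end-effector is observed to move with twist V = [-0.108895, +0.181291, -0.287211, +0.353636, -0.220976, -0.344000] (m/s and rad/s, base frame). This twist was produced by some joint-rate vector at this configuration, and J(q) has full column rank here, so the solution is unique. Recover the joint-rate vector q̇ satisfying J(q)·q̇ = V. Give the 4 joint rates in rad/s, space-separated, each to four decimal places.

-0.6720 0.3280 0.1170 -0.5340

o_n = [-0.4874, -0.4671, 0.4480]
J₁: ẑ×o_n = [0.4671, -0.4874, 0.0000], ω = ẑ
J2: z=[0.0000, 0.0000, 1.0000] o=[-0.0813, 0.1827, 0.4600] → [0.6498, -0.4060, 0.0000, 0.0000, 0.0000, 1.0000]
J3: z=[-0.8480, 0.5299, 0.0000] o=[0.0246, 0.3523, 0.4600] → [-0.0064, -0.0102, 0.9662, -0.8480, 0.5299, 0.0000]
J4: z=[-0.8480, 0.5299, 0.0000] o=[-0.0902, 0.1686, 0.4218] → [0.0139, 0.0222, 0.7495, -0.8480, 0.5299, 0.0000]
q̇ = J⁺·V = [-0.6720, 0.3280, 0.1170, -0.5340]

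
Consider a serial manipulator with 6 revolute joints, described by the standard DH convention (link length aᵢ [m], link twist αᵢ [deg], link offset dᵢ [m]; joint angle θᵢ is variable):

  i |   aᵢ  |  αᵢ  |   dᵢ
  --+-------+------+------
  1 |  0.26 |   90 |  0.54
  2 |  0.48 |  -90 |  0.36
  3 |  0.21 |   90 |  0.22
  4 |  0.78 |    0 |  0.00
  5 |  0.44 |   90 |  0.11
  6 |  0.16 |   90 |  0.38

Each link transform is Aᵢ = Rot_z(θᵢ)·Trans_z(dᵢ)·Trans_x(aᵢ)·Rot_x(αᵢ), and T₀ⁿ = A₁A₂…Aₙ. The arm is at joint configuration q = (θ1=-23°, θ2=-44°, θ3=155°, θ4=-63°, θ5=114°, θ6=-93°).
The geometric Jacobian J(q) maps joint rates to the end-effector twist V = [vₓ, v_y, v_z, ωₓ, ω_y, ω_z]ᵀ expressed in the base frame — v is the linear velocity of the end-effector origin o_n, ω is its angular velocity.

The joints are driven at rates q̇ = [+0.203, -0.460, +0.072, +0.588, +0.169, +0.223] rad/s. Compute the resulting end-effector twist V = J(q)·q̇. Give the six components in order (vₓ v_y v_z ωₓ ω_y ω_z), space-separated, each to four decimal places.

o_n = [-0.3492, 0.2274, 0.6609]
J₁: ẑ×o_n = [-0.2274, -0.3492, 0.0000], ω = ẑ
J2: z=[-0.3907, -0.9205, 0.0000] o=[0.2393, -0.1016, 0.5400] → [-0.1112, 0.0472, -0.6703, -0.3907, -0.9205, 0.0000]
J3: z=[0.6394, -0.2714, 0.7193] o=[0.4165, -0.5679, 0.2066] → [-0.6954, -0.8413, 0.3007, 0.6394, -0.2714, 0.7193]
J4: z=[0.6340, 0.7155, -0.2936] o=[0.4658, -0.4924, 0.4970] → [0.3285, 0.1354, 1.0395, 0.6340, 0.7155, -0.2936]
J5: z=[0.6340, 0.7155, -0.2936] o=[-0.1326, -0.0758, 0.2200] → [0.4044, -0.2159, 0.3472, 0.6340, 0.7155, -0.2936]
J6: z=[-0.7405, 0.6711, 0.0366] o=[0.0353, 0.0883, 0.6080] → [0.0304, 0.0250, 0.1551, -0.7405, 0.6711, 0.0366]
V = J·q̇ = [0.2232, -0.1045, 1.0345, 0.5406, 1.0952, 0.0407]

0.2232 -0.1045 1.0345 0.5406 1.0952 0.0407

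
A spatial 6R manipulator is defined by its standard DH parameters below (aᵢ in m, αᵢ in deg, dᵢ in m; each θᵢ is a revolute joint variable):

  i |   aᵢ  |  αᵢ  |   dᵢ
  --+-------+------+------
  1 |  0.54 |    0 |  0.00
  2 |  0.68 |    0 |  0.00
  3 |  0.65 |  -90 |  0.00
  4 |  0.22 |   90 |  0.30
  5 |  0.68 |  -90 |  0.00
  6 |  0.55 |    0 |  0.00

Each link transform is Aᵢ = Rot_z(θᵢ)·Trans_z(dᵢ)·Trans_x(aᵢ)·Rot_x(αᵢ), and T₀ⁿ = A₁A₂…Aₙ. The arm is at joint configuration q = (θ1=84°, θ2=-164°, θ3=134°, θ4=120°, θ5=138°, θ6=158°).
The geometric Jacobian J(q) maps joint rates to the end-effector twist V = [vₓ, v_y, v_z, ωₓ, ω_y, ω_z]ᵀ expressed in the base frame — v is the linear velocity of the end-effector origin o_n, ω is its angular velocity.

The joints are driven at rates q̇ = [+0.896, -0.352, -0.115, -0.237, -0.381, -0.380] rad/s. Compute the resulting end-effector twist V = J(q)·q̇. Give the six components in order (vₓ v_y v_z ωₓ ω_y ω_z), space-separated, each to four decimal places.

o_n = [0.0894, 0.4542, 0.0219]
J₁: ẑ×o_n = [-0.4542, 0.0894, 0.0000], ω = ẑ
J2: z=[0.0000, 0.0000, 1.0000] o=[0.0564, 0.5370, 0.0000] → [0.0828, 0.0330, -0.0000, 0.0000, 0.0000, 1.0000]
J3: z=[0.0000, 0.0000, 1.0000] o=[0.1745, -0.1326, 0.0000] → [-0.5869, -0.0851, 0.0000, 0.0000, 0.0000, 1.0000]
J4: z=[-0.8090, 0.5878, 0.0000] o=[0.5566, 0.3932, 0.0000] → [0.0129, 0.0177, 0.2252, -0.8090, 0.5878, 0.0000]
J5: z=[0.5090, 0.7006, -0.5000] o=[0.2492, 0.4806, -0.1905] → [0.1357, -0.0283, 0.0985, 0.5090, 0.7006, -0.5000]
J6: z=[0.7979, -0.1661, 0.5795] o=[0.0296, 0.9524, 0.2471] → [0.3261, 0.2143, -0.3876, 0.7979, -0.1661, 0.5795]
V = J·q̇ = [-0.5473, 0.0034, 0.0564, -0.3054, -0.3431, 0.3993]

-0.5473 0.0034 0.0564 -0.3054 -0.3431 0.3993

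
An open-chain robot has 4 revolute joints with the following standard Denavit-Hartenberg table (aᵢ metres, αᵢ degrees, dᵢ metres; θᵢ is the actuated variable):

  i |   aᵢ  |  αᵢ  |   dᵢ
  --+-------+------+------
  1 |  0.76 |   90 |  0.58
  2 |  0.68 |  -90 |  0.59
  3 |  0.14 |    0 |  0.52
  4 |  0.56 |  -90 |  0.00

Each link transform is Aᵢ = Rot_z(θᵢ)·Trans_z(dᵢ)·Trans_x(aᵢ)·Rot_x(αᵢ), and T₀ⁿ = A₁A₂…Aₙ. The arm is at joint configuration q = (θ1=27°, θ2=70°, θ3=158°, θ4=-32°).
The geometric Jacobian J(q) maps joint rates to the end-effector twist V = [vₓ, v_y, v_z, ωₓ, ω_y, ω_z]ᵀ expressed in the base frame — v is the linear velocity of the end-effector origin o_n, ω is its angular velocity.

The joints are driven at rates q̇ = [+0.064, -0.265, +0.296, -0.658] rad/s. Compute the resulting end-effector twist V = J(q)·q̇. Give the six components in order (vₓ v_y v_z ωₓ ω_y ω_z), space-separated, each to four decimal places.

o_n = [0.3475, 0.0822, 0.9656]
J₁: ẑ×o_n = [-0.0822, 0.3475, 0.0000], ω = ẑ
J2: z=[0.4540, -0.8910, 0.0000] o=[0.6772, 0.3450, 0.5800] → [-0.3435, -0.1750, -0.4130, 0.4540, -0.8910, 0.0000]
J3: z=[-0.8373, -0.4266, 0.3420] o=[1.1522, -0.0751, 1.2190] → [0.0543, -0.4874, -0.4750, -0.8373, -0.4266, 0.3420]
J4: z=[-0.8373, -0.4266, 0.3420] o=[0.6535, -0.2703, 1.2749] → [0.0114, -0.3636, -0.4257, -0.8373, -0.4266, 0.3420]
V = J·q̇ = [0.0944, 0.1636, 0.2490, 0.1828, 0.3906, -0.0598]

0.0944 0.1636 0.2490 0.1828 0.3906 -0.0598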